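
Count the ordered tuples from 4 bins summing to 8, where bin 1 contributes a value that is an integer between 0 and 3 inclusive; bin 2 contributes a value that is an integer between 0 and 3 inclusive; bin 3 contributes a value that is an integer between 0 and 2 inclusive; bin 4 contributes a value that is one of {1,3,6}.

The generating function for the choices is (1 + y + y^2 + y^3)·(1 + y + y^2 + y^3)·(1 + y + y^2)·(y + y^3 + y^6); the count is [y^8].
(1 + y + y^2 + y^3) has coefficients 1,1,1,1 for degrees 0…3.
(1 + y + y^2 + y^3) has coefficients 1,1,1,1,0,0,0,0,0 for degrees 0…8.
Multiplying by (1 + y + y^2) gives running coefficients 1,2,3,3,2,1,0,0,0 for degrees 0…8.
Finally multiplying by (y + y^3 + y^6), the product of all factors after the first has coefficients 0,1,2,4,5,5,5,4,4 for degrees 0…8.
[y^8] = 1·4 + 1·4 + 1·5 + 1·5 = 18.

18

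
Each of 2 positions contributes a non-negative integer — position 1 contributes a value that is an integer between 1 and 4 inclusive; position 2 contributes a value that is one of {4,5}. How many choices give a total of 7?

2

The generating function for the choices is (t + t² + t³ + t⁴)·(t⁴ + t⁵); the count is [t⁷].
(t + t² + t³ + t⁴) has coefficients 0,1,1,1,1 for degrees 0…4.
(t⁴ + t⁵) has coefficients 0,0,0,0,1,1,0,0 for degrees 0…7.
[t⁷] = 1·0 + 1·1 + 1·1 + 1·0 = 2.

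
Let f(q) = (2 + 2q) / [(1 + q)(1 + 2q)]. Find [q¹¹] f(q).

-4096

Partial fractions give a closed form: a_n = (2)·(-2)^n.
At n = 11: a_11 = -4096.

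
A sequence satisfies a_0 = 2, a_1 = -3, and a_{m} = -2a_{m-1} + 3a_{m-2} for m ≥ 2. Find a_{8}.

8202

The ordinary generating function has denominator 1 + 2q - 3q^2.
Iterating the recurrence: a_0,…,a_{8} = 2, -3, 12, -33, 102, -303, 912, -2733, 8202.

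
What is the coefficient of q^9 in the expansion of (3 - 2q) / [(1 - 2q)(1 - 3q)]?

Partial fractions give a closed form: a_n = (-4)·2^n + (7)·3^n.
At n = 9: a_9 = 135733.

135733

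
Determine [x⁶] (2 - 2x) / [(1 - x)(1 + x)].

2

The denominator gives the recurrence a_n = a_(n−2) for n ≥ 2; the numerator fixes a_0 = 2, a_1 = -2.
Iterating: 2, -2, 2, -2, 2, -2, 2, so a_6 = 2.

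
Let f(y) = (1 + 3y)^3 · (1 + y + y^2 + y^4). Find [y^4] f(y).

55

(1 + 3y)^3 has coefficients 1,9,27,27 for degrees 0…3.
(1 + y + y^2 + y^4) has coefficients 1,1,1,0,1 for degrees 0…4.
[y^4] = 1·1 + 9·0 + 27·1 + 27·1 = 55.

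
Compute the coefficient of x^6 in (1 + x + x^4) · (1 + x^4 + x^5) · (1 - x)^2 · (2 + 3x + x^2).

(1 + x + x^4) has coefficients 1,1,0,0,1 for degrees 0…4.
(1 + x^4 + x^5) has coefficients 1,0,0,0,1,1,0 for degrees 0…6.
Multiplying by (1 - x)^2 gives running coefficients 1,-2,1,0,1,-1,-1 for degrees 0…6.
Finally multiplying by (2 + 3x + x^2), the product of all factors after the first has coefficients 2,-1,-3,1,3,1,-4 for degrees 0…6.
[x^6] = 1·(-4) + 1·1 + 1·(-3) = -6.

-6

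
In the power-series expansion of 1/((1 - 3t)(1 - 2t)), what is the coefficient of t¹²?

Partial fractions give a closed form: a_n = (3)·3^n + (-2)·2^n.
At n = 12: a_12 = 1586131.

1586131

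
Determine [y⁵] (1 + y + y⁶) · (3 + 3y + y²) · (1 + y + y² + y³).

5

(1 + y + y⁶) has coefficients 1,1,0,0,0,0 for degrees 0…5.
(3 + 3y + y²) has coefficients 3,3,1,0,0,0 for degrees 0…5.
Finally multiplying by (1 + y + y² + y³), the product of all factors after the first has coefficients 3,6,7,7,4,1 for degrees 0…5.
[y⁵] = 1·1 + 1·4 = 5.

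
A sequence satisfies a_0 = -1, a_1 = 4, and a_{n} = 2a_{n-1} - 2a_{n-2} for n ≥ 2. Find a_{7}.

The ordinary generating function has denominator 1 - 2t + 2t^2.
Iterating the recurrence: a_0,…,a_{7} = -1, 4, 10, 12, 4, -16, -40, -48.

-48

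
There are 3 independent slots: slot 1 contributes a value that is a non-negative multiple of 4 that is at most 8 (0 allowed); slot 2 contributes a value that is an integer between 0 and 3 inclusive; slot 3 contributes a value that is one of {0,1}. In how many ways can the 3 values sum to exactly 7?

The generating function for the choices is (1 + t⁴ + t⁸)·(1 + t + t² + t³)·(1 + t); the count is [t⁷].
(1 + t⁴ + t⁸) has coefficients 1,0,0,0,1,0,0,0 for degrees 0…7.
(1 + t + t² + t³) has coefficients 1,1,1,1,0,0,0,0 for degrees 0…7.
Finally multiplying by (1 + t), the product of all factors after the first has coefficients 1,2,2,2,1,0,0,0 for degrees 0…7.
[t⁷] = 1·0 + 1·2 = 2.

2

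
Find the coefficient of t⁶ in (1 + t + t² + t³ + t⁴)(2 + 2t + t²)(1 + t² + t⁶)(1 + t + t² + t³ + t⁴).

42

(1 + t + t² + t³ + t⁴) has coefficients 1,1,1,1,1 for degrees 0…4.
(2 + 2t + t²) has coefficients 2,2,1,0,0,0,0 for degrees 0…6.
Multiplying by (1 + t² + t⁶) gives running coefficients 2,2,3,2,1,0,2 for degrees 0…6.
Finally multiplying by (1 + t + t² + t³ + t⁴), the product of all factors after the first has coefficients 2,4,7,9,10,8,8 for degrees 0…6.
[t⁶] = 1·8 + 1·8 + 1·10 + 1·9 + 1·7 = 42.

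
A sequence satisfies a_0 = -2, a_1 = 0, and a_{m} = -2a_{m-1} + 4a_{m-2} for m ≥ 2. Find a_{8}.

-6656

The ordinary generating function has denominator 1 + 2y - 4y^2.
Iterating the recurrence: a_0,…,a_{8} = -2, 0, -8, 16, -64, 192, -640, 2048, -6656.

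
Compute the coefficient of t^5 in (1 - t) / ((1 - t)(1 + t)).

-1

The denominator gives the recurrence a_n = a_(n−2) for n ≥ 2; the numerator fixes a_0 = 1, a_1 = -1.
Iterating: 1, -1, 1, -1, 1, -1, so a_5 = -1.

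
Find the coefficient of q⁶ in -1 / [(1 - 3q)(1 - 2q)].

Partial fractions give a closed form: a_n = (-3)·3^n + (2)·2^n.
At n = 6: a_6 = -2059.

-2059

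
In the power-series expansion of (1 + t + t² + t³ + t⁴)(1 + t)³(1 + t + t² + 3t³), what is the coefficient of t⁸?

26

(1 + t + t² + t³ + t⁴) has coefficients 1,1,1,1,1 for degrees 0…4.
(1 + t)³ has coefficients 1,3,3,1,0,0,0,0,0 for degrees 0…8.
Finally multiplying by (1 + t + t² + 3t³), the product of all factors after the first has coefficients 1,4,7,10,13,10,3,0,0 for degrees 0…8.
[t⁸] = 1·0 + 1·0 + 1·3 + 1·10 + 1·13 = 26.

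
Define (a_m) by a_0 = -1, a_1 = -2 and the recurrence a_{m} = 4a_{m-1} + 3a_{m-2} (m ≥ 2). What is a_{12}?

The ordinary generating function has denominator 1 - 4q - 3q^2.
Iterating the recurrence: a_0,…,a_{12} = -1, -2, -11, -50, -233, -1082, -5027, -23354, -108497, -504050, -2341691, -10878914, -50540729.

-50540729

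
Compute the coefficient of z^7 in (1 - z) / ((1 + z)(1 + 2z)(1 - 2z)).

Partial fractions give a closed form: a_n = (-2/3)·(-1)^n + (3/2)·(-2)^n + (1/6)·2^n.
At n = 7: a_7 = -170.

-170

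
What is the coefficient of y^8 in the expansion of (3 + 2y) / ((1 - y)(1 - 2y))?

2043

Partial fractions give a closed form: a_n = (-5)·1^n + (8)·2^n.
At n = 8: a_8 = 2043.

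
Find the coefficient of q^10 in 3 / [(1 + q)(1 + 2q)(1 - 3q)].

The denominator gives the recurrence a_n = 7a_(n−2) + 6a_(n−3) for n ≥ 3; the numerator fixes a_0 = 3, a_1 = 0, a_2 = 21.
Iterating: 3, 0, 21, 18, 147, 252, 1137, 2646, 9471, 25344, 82173, so a_10 = 82173.

82173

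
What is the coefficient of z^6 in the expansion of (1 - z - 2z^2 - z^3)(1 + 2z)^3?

(1 - z - 2z^2 - z^3) has coefficients 1,-1,-2,-1 for degrees 0…3.
(1 + 2z)^3 has coefficients 1,6,12,8,0,0,0 for degrees 0…6.
[z^6] = 1·0 − 1·0 − 2·0 − 1·8 = -8.

-8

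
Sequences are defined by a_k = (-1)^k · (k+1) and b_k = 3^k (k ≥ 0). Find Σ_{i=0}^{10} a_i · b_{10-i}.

Write out a_i and b_{10-i} for i = 0,…,10 and sum the products.
Σ = 1·59049 − 2·19683 + 3·6561 − 4·2187 + 5·729 − 6·243 + 7·81 − 8·27 + 9·9 − 10·3 + 11·1 = 33218.

33218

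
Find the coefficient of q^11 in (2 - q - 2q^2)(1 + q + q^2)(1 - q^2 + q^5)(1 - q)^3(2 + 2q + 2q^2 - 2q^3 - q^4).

(2 - q - 2q^2) has coefficients 2,-1,-2 for degrees 0…2.
(1 + q + q^2) has coefficients 1,1,1,0,0,0,0,0,0,0,0,0 for degrees 0…11.
Multiplying by (1 - q^2 + q^5) gives running coefficients 1,1,0,-1,-1,1,1,1,0,0,0,0 for degrees 0…11.
Multiplying by (1 - q)^3 gives running coefficients 1,-2,0,1,1,1,-4,2,-1,2,-1,0 for degrees 0…11.
Finally multiplying by (2 + 2q + 2q^2 - 2q^3 - q^4), the product of all factors after the first has coefficients 2,-2,-2,-4,7,8,-6,-5,-9,13,0,2 for degrees 0…11.
[q^11] = 2·2 − 1·0 − 2·13 = -22.

-22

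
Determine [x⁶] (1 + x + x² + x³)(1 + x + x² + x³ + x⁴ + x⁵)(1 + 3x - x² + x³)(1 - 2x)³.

9

(1 + x + x² + x³) has coefficients 1,1,1,1 for degrees 0…3.
(1 + x + x² + x³ + x⁴ + x⁵) has coefficients 1,1,1,1,1,1,0 for degrees 0…6.
Multiplying by (1 + 3x - x² + x³) gives running coefficients 1,4,3,4,4,4,3 for degrees 0…6.
Finally multiplying by (1 - 2x)³, the product of all factors after the first has coefficients 1,-2,-9,26,-16,4,-5 for degrees 0…6.
[x⁶] = 1·(-5) + 1·4 + 1·(-16) + 1·26 = 9.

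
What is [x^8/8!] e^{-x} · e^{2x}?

The EGF product rule gives c_8 = Σ_{k_1+k_2=8} C(8; k_1,k_2) · ∏ g_i(k_i), where e^{-x} gives (-1)^k; e^{2x} gives (2)^k.
g_1(k) for k = 0…8: 1, -1, 1, -1, 1, -1, 1, -1, 1.
g_2(k) for k = 0…8: 1, 2, 4, 8, 16, 32, 64, 128, 256.
c_8 = Σ_k C(8,k)·g_1(k)·g_2(8−k) = 1·1·256 + 8·(-1)·128 + 28·1·64 + 56·(-1)·32 + 70·1·16 + 56·(-1)·8 + 28·1·4 + 8·(-1)·2 + 1·1·1 = 256 − 1024 + 1792 − 1792 + 1120 − 448 + 112 − 16 + 1 = 1.

1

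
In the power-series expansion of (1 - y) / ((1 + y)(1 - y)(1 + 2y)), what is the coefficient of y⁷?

The denominator gives the recurrence a_n = −2a_(n−1) + a_(n−2) + 2a_(n−3) for n ≥ 3; the numerator fixes a_0 = 1, a_1 = -3, a_2 = 7.
Iterating: 1, -3, 7, -15, 31, -63, 127, -255, so a_7 = -255.

-255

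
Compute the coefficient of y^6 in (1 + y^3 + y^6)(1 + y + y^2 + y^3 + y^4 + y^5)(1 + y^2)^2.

(1 + y^3 + y^6) has coefficients 1,0,0,1,0,0,1 for degrees 0…6.
(1 + y + y^2 + y^3 + y^4 + y^5) has coefficients 1,1,1,1,1,1,0 for degrees 0…6.
Finally multiplying by (1 + y^2)^2, the product of all factors after the first has coefficients 1,1,3,3,4,4,3 for degrees 0…6.
[y^6] = 1·3 + 1·3 + 1·1 = 7.

7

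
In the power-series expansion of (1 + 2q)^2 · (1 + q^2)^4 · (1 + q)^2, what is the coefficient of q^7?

96

(1 + 2q)^2 has coefficients 1,4,4 for degrees 0…2.
(1 + q^2)^4 has coefficients 1,0,4,0,6,0,4,0 for degrees 0…7.
Finally multiplying by (1 + q)^2, the product of all factors after the first has coefficients 1,2,5,8,10,12,10,8 for degrees 0…7.
[q^7] = 1·8 + 4·10 + 4·12 = 96.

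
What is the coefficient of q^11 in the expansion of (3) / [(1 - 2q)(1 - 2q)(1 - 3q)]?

4598649

The denominator gives the recurrence a_n = 7a_(n−1) − 16a_(n−2) + 12a_(n−3) for n ≥ 3; the numerator fixes a_0 = 3, a_1 = 21, a_2 = 99.
Iterating: 3, 21, 99, 393, 1419, 4833, 15843, 50601, 158715, 491505, 1508307, 4598649, so a_11 = 4598649.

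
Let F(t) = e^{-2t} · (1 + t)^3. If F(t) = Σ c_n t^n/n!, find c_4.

16

The EGF product rule gives c_4 = Σ_{k_1+k_2=4} C(4; k_1,k_2) · ∏ g_i(k_i), where e^{-2t} gives (-2)^k; (1+t)^3 gives the falling factorial (3)_k.
g_1(k) for k = 0…4: 1, -2, 4, -8, 16.
g_2(k) for k = 0…4: 1, 3, 6, 6, 0.
c_4 = Σ_k C(4,k)·g_1(k)·g_2(4−k) = 4·(-2)·6 + 6·4·6 + 4·(-8)·3 + 1·16·1 = −48 + 144 − 96 + 16 = 16.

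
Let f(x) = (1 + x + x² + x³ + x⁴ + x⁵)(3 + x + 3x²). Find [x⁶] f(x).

(1 + x + x² + x³ + x⁴ + x⁵) has coefficients 1,1,1,1,1,1 for degrees 0…5.
(3 + x + 3x²) has coefficients 3,1,3,0,0,0,0 for degrees 0…6.
[x⁶] = 1·0 + 1·0 + 1·0 + 1·0 + 1·3 + 1·1 = 4.

4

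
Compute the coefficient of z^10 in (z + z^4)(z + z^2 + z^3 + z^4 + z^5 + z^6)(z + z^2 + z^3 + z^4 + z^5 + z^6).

(z + z^4) has coefficients 0,1,0,0,1 for degrees 0…4.
(z + z^2 + z^3 + z^4 + z^5 + z^6) has coefficients 0,1,1,1,1,1,1,0,0,0,0 for degrees 0…10.
Finally multiplying by (z + z^2 + z^3 + z^4 + z^5 + z^6), the product of all factors after the first has coefficients 0,0,1,2,3,4,5,6,5,4,3 for degrees 0…10.
[z^10] = 1·4 + 1·5 = 9.

9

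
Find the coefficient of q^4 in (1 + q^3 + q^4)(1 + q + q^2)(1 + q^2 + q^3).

(1 + q^3 + q^4) has coefficients 1,0,0,1,1 for degrees 0…4.
(1 + q + q^2) has coefficients 1,1,1,0,0 for degrees 0…4.
Finally multiplying by (1 + q^2 + q^3), the product of all factors after the first has coefficients 1,1,2,2,2 for degrees 0…4.
[q^4] = 1·2 + 1·1 + 1·1 = 4.

4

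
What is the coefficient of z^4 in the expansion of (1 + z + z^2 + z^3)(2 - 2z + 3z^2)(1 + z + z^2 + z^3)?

7

(1 + z + z^2 + z^3) has coefficients 1,1,1,1 for degrees 0…3.
(2 - 2z + 3z^2) has coefficients 2,-2,3,0,0 for degrees 0…4.
Finally multiplying by (1 + z + z^2 + z^3), the product of all factors after the first has coefficients 2,0,3,3,1 for degrees 0…4.
[z^4] = 1·1 + 1·3 + 1·3 + 1·0 = 7.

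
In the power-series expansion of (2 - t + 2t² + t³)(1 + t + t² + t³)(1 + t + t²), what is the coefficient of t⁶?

6

(2 - t + 2t² + t³) has coefficients 2,-1,2,1 for degrees 0…3.
(1 + t + t² + t³) has coefficients 1,1,1,1,0,0,0 for degrees 0…6.
Finally multiplying by (1 + t + t²), the product of all factors after the first has coefficients 1,2,3,3,2,1,0 for degrees 0…6.
[t⁶] = 2·0 − 1·1 + 2·2 + 1·3 = 6.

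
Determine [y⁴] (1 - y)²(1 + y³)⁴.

(1 - y)² has coefficients 1,-2,1 for degrees 0…2.
(1 + y³)⁴ has coefficients 1,0,0,4,0 for degrees 0…4.
[y⁴] = 1·0 − 2·4 + 1·0 = -8.

-8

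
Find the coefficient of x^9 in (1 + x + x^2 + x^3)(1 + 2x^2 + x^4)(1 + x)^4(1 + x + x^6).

63

(1 + x + x^2 + x^3) has coefficients 1,1,1,1 for degrees 0…3.
(1 + 2x^2 + x^4) has coefficients 1,0,2,0,1,0,0,0,0,0 for degrees 0…9.
Multiplying by (1 + x)^4 gives running coefficients 1,4,8,12,14,12,8,4,1,0 for degrees 0…9.
Finally multiplying by (1 + x + x^6), the product of all factors after the first has coefficients 1,5,12,20,26,26,21,16,13,13 for degrees 0…9.
[x^9] = 1·13 + 1·13 + 1·16 + 1·21 = 63.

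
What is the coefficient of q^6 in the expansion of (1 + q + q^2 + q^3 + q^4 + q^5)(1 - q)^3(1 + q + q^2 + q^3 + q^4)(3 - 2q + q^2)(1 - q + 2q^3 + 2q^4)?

(1 + q + q^2 + q^3 + q^4 + q^5) has coefficients 1,1,1,1,1,1 for degrees 0…5.
(1 - q)^3 has coefficients 1,-3,3,-1,0,0,0 for degrees 0…6.
Multiplying by (1 + q + q^2 + q^3 + q^4) gives running coefficients 1,-2,1,0,0,-1,2 for degrees 0…6.
Multiplying by (3 - 2q + q^2) gives running coefficients 3,-8,8,-4,1,-3,8 for degrees 0…6.
Finally multiplying by (1 - q + 2q^3 + 2q^4), the product of all factors after the first has coefficients 3,-11,16,-6,-5,-4,19 for degrees 0…6.
[q^6] = 1·19 + 1·(-4) + 1·(-5) + 1·(-6) + 1·16 + 1·(-11) = 9.

9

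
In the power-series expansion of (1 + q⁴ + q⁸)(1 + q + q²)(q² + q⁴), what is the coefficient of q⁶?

(1 + q⁴ + q⁸) has coefficients 1,0,0,0,1,0,0 for degrees 0…6.
(1 + q + q²) has coefficients 1,1,1,0,0,0,0 for degrees 0…6.
Finally multiplying by (q² + q⁴), the product of all factors after the first has coefficients 0,0,1,1,2,1,1 for degrees 0…6.
[q⁶] = 1·1 + 1·1 = 2.

2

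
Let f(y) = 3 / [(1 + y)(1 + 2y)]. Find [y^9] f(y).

The denominator gives the recurrence a_n = −3a_(n−1) − 2a_(n−2) for n ≥ 2; the numerator fixes a_0 = 3, a_1 = -9.
Iterating: 3, -9, 21, -45, 93, -189, 381, -765, 1533, -3069, so a_9 = -3069.

-3069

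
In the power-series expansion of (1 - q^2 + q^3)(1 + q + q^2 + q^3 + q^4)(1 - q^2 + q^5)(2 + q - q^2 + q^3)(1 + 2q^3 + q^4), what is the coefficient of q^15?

6

(1 - q^2 + q^3) has coefficients 1,0,-1,1 for degrees 0…3.
(1 + q + q^2 + q^3 + q^4) has coefficients 1,1,1,1,1,0,0,0,0,0,0,0,0,0,0,0 for degrees 0…15.
Multiplying by (1 - q^2 + q^5) gives running coefficients 1,1,0,0,0,0,0,1,1,1,0,0,0,0,0,0 for degrees 0…15.
Multiplying by (2 + q - q^2 + q^3) gives running coefficients 2,3,0,0,1,0,0,2,3,2,1,0,1,0,0,0 for degrees 0…15.
Finally multiplying by (1 + 2q^3 + q^4), the product of all factors after the first has coefficients 2,3,0,4,9,3,0,4,4,2,5,8,8,4,1,2 for degrees 0…15.
[q^15] = 1·2 − 1·4 + 1·8 = 6.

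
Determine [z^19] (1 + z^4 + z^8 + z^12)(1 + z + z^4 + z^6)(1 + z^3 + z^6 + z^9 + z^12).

(1 + z^4 + z^8 + z^12) has coefficients 1,0,0,0,1,0,0,0,1,0,0,0,1 for degrees 0…12.
(1 + z + z^4 + z^6) has coefficients 1,1,0,0,1,0,1,0,0,0,0,0,0,0,0,0,0,0,0,0 for degrees 0…19.
Finally multiplying by (1 + z^3 + z^6 + z^9 + z^12), the product of all factors after the first has coefficients 1,1,0,1,2,0,2,2,0,2,2,0,2,2,0,1,1,0,1,0 for degrees 0…19.
[z^19] = 1·0 + 1·1 + 1·0 + 1·2 = 3.

3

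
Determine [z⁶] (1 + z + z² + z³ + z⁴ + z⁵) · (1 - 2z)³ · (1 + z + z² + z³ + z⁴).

2

(1 + z + z² + z³ + z⁴ + z⁵) has coefficients 1,1,1,1,1,1 for degrees 0…5.
(1 - 2z)³ has coefficients 1,-6,12,-8,0,0,0 for degrees 0…6.
Finally multiplying by (1 + z + z² + z³ + z⁴), the product of all factors after the first has coefficients 1,-5,7,-1,-1,-2,4 for degrees 0…6.
[z⁶] = 1·4 + 1·(-2) + 1·(-1) + 1·(-1) + 1·7 + 1·(-5) = 2.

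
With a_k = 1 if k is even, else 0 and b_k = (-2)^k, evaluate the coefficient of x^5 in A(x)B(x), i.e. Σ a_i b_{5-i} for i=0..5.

-42

This is [x^5] in the product of the two ordinary generating functions.
Σ = 1·(-32) + 0·16 + 1·(-8) + 0·4 + 1·(-2) + 0·1 = -42.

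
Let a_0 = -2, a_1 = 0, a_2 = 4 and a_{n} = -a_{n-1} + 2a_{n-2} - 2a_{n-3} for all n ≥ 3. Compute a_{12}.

The ordinary generating function has denominator 1 + q - 2q^2 + 2q^3.
Iterating the recurrence: a_0,…,a_{12} = -2, 0, 4, 0, 8, -16, 32, -80, 176, -400, 912, -2064, 4688.

4688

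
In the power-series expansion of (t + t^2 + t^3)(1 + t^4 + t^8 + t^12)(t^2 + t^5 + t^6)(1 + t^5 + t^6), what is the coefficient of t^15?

(t + t^2 + t^3) has coefficients 0,1,1,1 for degrees 0…3.
(1 + t^4 + t^8 + t^12) has coefficients 1,0,0,0,1,0,0,0,1,0,0,0,1,0,0,0 for degrees 0…15.
Multiplying by (t^2 + t^5 + t^6) gives running coefficients 0,0,1,0,0,1,2,0,0,1,2,0,0,1,2,0 for degrees 0…15.
Finally multiplying by (1 + t^5 + t^6), the product of all factors after the first has coefficients 0,0,1,0,0,1,2,1,1,1,3,3,2,1,3,3 for degrees 0…15.
[t^15] = 1·3 + 1·1 + 1·2 = 6.

6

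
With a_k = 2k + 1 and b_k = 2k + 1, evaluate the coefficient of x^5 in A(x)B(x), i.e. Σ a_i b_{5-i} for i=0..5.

Write out a_i and b_{5-i} for i = 0,…,5 and sum the products.
Σ = 1·11 + 3·9 + 5·7 + 7·5 + 9·3 + 11·1 = 146.

146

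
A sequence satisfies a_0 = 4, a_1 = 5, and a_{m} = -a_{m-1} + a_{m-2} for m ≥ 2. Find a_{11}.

The ordinary generating function has denominator 1 + x - x^2.
Iterating the recurrence: a_0,…,a_{11} = 4, 5, -1, 6, -7, 13, -20, 33, -53, 86, -139, 225.

225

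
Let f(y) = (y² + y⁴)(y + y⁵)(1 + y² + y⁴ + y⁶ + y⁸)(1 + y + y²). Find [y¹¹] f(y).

(y² + y⁴) has coefficients 0,0,1,0,1 for degrees 0…4.
(y + y⁵) has coefficients 0,1,0,0,0,1,0,0,0,0,0,0 for degrees 0…11.
Multiplying by (1 + y² + y⁴ + y⁶ + y⁸) gives running coefficients 0,1,0,1,0,2,0,2,0,2,0,1 for degrees 0…11.
Finally multiplying by (1 + y + y²), the product of all factors after the first has coefficients 0,1,1,2,1,3,2,4,2,4,2,3 for degrees 0…11.
[y¹¹] = 1·4 + 1·4 = 8.

8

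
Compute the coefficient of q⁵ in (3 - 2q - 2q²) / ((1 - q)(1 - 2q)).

97

The denominator gives the recurrence a_n = 3a_(n−1) − 2a_(n−2) for n ≥ 3; the numerator fixes a_0 = 3, a_1 = 7, a_2 = 13.
Iterating: 3, 7, 13, 25, 49, 97, so a_5 = 97.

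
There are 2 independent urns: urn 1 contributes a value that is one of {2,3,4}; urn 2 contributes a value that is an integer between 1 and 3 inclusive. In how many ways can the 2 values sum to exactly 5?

The generating function for the choices is (z² + z³ + z⁴)·(z + z² + z³); the count is [z⁵].
(z² + z³ + z⁴) has coefficients 0,0,1,1,1 for degrees 0…4.
(z + z² + z³) has coefficients 0,1,1,1,0,0 for degrees 0…5.
[z⁵] = 1·1 + 1·1 + 1·1 = 3.

3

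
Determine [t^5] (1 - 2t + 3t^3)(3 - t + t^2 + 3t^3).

(1 - 2t + 3t^3) has coefficients 1,-2,0,3 for degrees 0…3.
(3 - t + t^2 + 3t^3) has coefficients 3,-1,1,3,0,0 for degrees 0…5.
[t^5] = 1·0 − 2·0 + 3·1 = 3.

3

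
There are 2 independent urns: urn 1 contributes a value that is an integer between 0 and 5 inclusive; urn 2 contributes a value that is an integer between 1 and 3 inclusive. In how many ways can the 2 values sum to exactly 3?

3

The generating function for the choices is (1 + z + z^2 + z^3 + z^4 + z^5)·(z + z^2 + z^3); the count is [z^3].
(1 + z + z^2 + z^3 + z^4 + z^5) has coefficients 1,1,1,1 for degrees 0…3.
(z + z^2 + z^3) has coefficients 0,1,1,1 for degrees 0…3.
[z^3] = 1·1 + 1·1 + 1·1 + 1·0 = 3.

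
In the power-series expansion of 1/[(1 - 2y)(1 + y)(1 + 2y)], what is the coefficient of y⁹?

Partial fractions give a closed form: a_n = (1/3)·2^n + (-1/3)·(-1)^n + (1)·(-2)^n.
At n = 9: a_9 = -341.

-341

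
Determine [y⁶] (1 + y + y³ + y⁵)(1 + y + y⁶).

2

(1 + y + y³ + y⁵) has coefficients 1,1,0,1,0,1 for degrees 0…5.
(1 + y + y⁶) has coefficients 1,1,0,0,0,0,1 for degrees 0…6.
[y⁶] = 1·1 + 1·0 + 1·0 + 1·1 = 2.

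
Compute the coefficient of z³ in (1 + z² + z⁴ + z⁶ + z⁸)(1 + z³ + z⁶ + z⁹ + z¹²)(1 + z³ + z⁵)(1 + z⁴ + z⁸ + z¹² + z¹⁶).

2

(1 + z² + z⁴ + z⁶ + z⁸) has coefficients 1,0,1,0 for degrees 0…3.
(1 + z³ + z⁶ + z⁹ + z¹²) has coefficients 1,0,0,1 for degrees 0…3.
Multiplying by (1 + z³ + z⁵) gives running coefficients 1,0,0,2 for degrees 0…3.
Finally multiplying by (1 + z⁴ + z⁸ + z¹² + z¹⁶), the product of all factors after the first has coefficients 1,0,0,2 for degrees 0…3.
[z³] = 1·2 + 1·0 = 2.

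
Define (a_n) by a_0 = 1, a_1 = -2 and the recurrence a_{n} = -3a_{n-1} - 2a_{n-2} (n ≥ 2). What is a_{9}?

-512

The ordinary generating function has denominator 1 + 3t + 2t^2.
Iterating the recurrence: a_0,…,a_{9} = 1, -2, 4, -8, 16, -32, 64, -128, 256, -512.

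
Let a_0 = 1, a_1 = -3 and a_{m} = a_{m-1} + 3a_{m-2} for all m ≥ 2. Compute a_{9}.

-873

The ordinary generating function has denominator 1 - z - 3z^2.
Iterating the recurrence: a_0,…,a_{9} = 1, -3, 0, -9, -9, -36, -63, -171, -360, -873.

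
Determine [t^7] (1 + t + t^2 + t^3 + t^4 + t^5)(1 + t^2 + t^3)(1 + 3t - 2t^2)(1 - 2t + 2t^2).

(1 + t + t^2 + t^3 + t^4 + t^5) has coefficients 1,1,1,1,1,1 for degrees 0…5.
(1 + t^2 + t^3) has coefficients 1,0,1,1,0,0,0,0 for degrees 0…7.
Multiplying by (1 + 3t - 2t^2) gives running coefficients 1,3,-1,4,1,-2,0,0 for degrees 0…7.
Finally multiplying by (1 - 2t + 2t^2), the product of all factors after the first has coefficients 1,1,-5,12,-9,4,6,-4 for degrees 0…7.
[t^7] = 1·(-4) + 1·6 + 1·4 + 1·(-9) + 1·12 + 1·(-5) = 4.

4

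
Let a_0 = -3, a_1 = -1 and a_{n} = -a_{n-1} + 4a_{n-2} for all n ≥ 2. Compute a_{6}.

The ordinary generating function has denominator 1 + y - 4y^2.
Iterating the recurrence: a_0,…,a_{6} = -3, -1, -11, 7, -51, 79, -283.

-283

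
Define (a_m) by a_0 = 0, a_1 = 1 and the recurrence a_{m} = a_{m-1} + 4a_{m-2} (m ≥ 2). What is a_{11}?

7589

The ordinary generating function has denominator 1 - z - 4z^2.
Iterating the recurrence: a_0,…,a_{11} = 0, 1, 1, 5, 9, 29, 65, 181, 441, 1165, 2929, 7589.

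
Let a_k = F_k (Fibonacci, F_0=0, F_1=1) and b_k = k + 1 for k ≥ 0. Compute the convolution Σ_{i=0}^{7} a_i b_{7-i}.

79

Write out a_i and b_{7-i} for i = 0,…,7 and sum the products.
Σ = 0·8 + 1·7 + 1·6 + 2·5 + 3·4 + 5·3 + 8·2 + 13·1 = 79.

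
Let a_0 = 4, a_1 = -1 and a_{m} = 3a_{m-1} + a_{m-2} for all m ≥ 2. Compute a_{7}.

251

The ordinary generating function has denominator 1 - 3q - q^2.
Iterating the recurrence: a_0,…,a_{7} = 4, -1, 1, 2, 7, 23, 76, 251.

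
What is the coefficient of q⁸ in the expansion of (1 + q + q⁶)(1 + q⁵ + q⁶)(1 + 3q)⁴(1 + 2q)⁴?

7018

(1 + q + q⁶) has coefficients 1,1,0,0,0,0,1 for degrees 0…6.
(1 + q⁵ + q⁶) has coefficients 1,0,0,0,0,1,1,0,0 for degrees 0…8.
Multiplying by (1 + 3q)⁴ gives running coefficients 1,12,54,108,81,1,13,66,162 for degrees 0…8.
Finally multiplying by (1 + 2q)⁴, the product of all factors after the first has coefficients 1,20,174,860,2641,5161,6285,4514,2330 for degrees 0…8.
[q⁸] = 1·2330 + 1·4514 + 1·174 = 7018.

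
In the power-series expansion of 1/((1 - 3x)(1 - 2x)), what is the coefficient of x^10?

Partial fractions give a closed form: a_n = (3)·3^n + (-2)·2^n.
At n = 10: a_10 = 175099.

175099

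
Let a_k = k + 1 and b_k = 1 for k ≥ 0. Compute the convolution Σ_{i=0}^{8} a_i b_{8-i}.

This is [x^8] in the product of the two ordinary generating functions.
Σ = 1·1 + 2·1 + 3·1 + 4·1 + 5·1 + 6·1 + 7·1 + 8·1 + 9·1 = 45.

45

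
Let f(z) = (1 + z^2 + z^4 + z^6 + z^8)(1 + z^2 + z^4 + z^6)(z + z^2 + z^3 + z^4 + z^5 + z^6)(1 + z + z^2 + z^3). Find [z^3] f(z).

(1 + z^2 + z^4 + z^6 + z^8) has coefficients 1,0,1,0 for degrees 0…3.
(1 + z^2 + z^4 + z^6) has coefficients 1,0,1,0 for degrees 0…3.
Multiplying by (z + z^2 + z^3 + z^4 + z^5 + z^6) gives running coefficients 0,1,1,2 for degrees 0…3.
Finally multiplying by (1 + z + z^2 + z^3), the product of all factors after the first has coefficients 0,1,2,4 for degrees 0…3.
[z^3] = 1·4 + 1·1 = 5.

5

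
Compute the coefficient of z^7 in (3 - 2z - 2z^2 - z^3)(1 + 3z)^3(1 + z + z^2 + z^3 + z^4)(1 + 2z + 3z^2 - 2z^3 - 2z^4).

-995

(3 - 2z - 2z^2 - z^3) has coefficients 3,-2,-2,-1 for degrees 0…3.
(1 + 3z)^3 has coefficients 1,9,27,27,0,0,0,0 for degrees 0…7.
Multiplying by (1 + z + z^2 + z^3 + z^4) gives running coefficients 1,10,37,64,64,63,54,27 for degrees 0…7.
Finally multiplying by (1 + 2z + 3z^2 - 2z^3 - 2z^4), the product of all factors after the first has coefficients 1,12,60,166,281,289,170,68 for degrees 0…7.
[z^7] = 3·68 − 2·170 − 2·289 − 1·281 = -995.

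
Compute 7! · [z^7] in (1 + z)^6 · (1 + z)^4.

604800

The EGF product rule gives c_7 = Σ_{k_1+k_2=7} C(7; k_1,k_2) · ∏ g_i(k_i), where (1+z)^6 gives the falling factorial (6)_k; (1+z)^4 gives the falling factorial (4)_k.
g_1(k) for k = 0…7: 1, 6, 30, 120, 360, 720, 720, 0.
g_2(k) for k = 0…7: 1, 4, 12, 24, 24, 0, 0, 0.
c_7 = Σ_k C(7,k)·g_1(k)·g_2(7−k) = 35·120·24 + 35·360·24 + 21·720·12 + 7·720·4 = 100800 + 302400 + 181440 + 20160 = 604800.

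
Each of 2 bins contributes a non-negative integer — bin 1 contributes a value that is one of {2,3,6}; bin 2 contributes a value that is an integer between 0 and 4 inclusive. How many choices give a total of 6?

3

The generating function for the choices is (q² + q³ + q⁶)·(1 + q + q² + q³ + q⁴); the count is [q⁶].
(q² + q³ + q⁶) has coefficients 0,0,1,1,0,0,1 for degrees 0…6.
(1 + q + q² + q³ + q⁴) has coefficients 1,1,1,1,1,0,0 for degrees 0…6.
[q⁶] = 1·1 + 1·1 + 1·1 = 3.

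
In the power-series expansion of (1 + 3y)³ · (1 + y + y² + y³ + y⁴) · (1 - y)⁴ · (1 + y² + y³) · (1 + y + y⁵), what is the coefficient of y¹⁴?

(1 + 3y)³ has coefficients 1,9,27,27 for degrees 0…3.
(1 + y + y² + y³ + y⁴) has coefficients 1,1,1,1,1,0,0,0,0,0,0,0,0,0,0 for degrees 0…14.
Multiplying by (1 - y)⁴ gives running coefficients 1,-3,3,-1,0,-1,3,-3,1,0,0,0,0,0,0 for degrees 0…14.
Multiplying by (1 + y² + y³) gives running coefficients 1,-3,4,-3,0,1,2,-4,3,0,-2,1,0,0,0 for degrees 0…14.
Finally multiplying by (1 + y + y⁵), the product of all factors after the first has coefficients 1,-2,1,1,-3,2,0,2,-4,3,-1,1,-3,3,0 for degrees 0…14.
[y¹⁴] = 1·0 + 9·3 + 27·(-3) + 27·1 = -27.

-27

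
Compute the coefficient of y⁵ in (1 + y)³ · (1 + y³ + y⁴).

6

(1 + y)³ has coefficients 1,3,3,1 for degrees 0…3.
(1 + y³ + y⁴) has coefficients 1,0,0,1,1,0 for degrees 0…5.
[y⁵] = 1·0 + 3·1 + 3·1 + 1·0 = 6.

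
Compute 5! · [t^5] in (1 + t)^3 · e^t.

136

The EGF product rule gives c_5 = Σ_{k_1+k_2=5} C(5; k_1,k_2) · ∏ g_i(k_i), where (1+t)^3 gives the falling factorial (3)_k; e^t gives (1)^k.
g_1(k) for k = 0…5: 1, 3, 6, 6, 0, 0.
g_2(k) for k = 0…5: 1, 1, 1, 1, 1, 1.
c_5 = Σ_k C(5,k)·g_1(k)·g_2(5−k) = 1·1·1 + 5·3·1 + 10·6·1 + 10·6·1 = 1 + 15 + 60 + 60 = 136.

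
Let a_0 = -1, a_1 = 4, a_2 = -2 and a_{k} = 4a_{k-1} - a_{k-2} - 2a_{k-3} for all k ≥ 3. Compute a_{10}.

The ordinary generating function has denominator 1 - 4y + y^2 + 2y^3.
Iterating the recurrence: a_0,…,a_{10} = -1, 4, -2, -10, -46, -170, -614, -2194, -7822, -27866, -99254.

-99254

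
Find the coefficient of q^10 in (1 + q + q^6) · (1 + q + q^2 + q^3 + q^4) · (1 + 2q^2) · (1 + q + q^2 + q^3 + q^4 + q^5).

22

(1 + q + q^6) has coefficients 1,1,0,0,0,0,1 for degrees 0…6.
(1 + q + q^2 + q^3 + q^4) has coefficients 1,1,1,1,1,0,0,0,0,0,0 for degrees 0…10.
Multiplying by (1 + 2q^2) gives running coefficients 1,1,3,3,3,2,2,0,0,0,0 for degrees 0…10.
Finally multiplying by (1 + q + q^2 + q^3 + q^4 + q^5), the product of all factors after the first has coefficients 1,2,5,8,11,13,14,13,10,7,4 for degrees 0…10.
[q^10] = 1·4 + 1·7 + 1·11 = 22.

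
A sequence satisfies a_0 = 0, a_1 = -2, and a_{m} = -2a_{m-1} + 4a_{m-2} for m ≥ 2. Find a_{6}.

The ordinary generating function has denominator 1 + 2y - 4y^2.
Iterating the recurrence: a_0,…,a_{6} = 0, -2, 4, -16, 48, -160, 512.

512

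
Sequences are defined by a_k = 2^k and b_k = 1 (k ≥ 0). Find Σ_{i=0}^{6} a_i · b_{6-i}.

127

Write out a_i and b_{6-i} for i = 0,…,6 and sum the products.
Σ = 1·1 + 2·1 + 4·1 + 8·1 + 16·1 + 32·1 + 64·1 = 127.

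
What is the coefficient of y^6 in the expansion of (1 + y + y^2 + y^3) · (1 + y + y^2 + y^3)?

1

(1 + y + y^2 + y^3) has coefficients 1,1,1,1 for degrees 0…3.
(1 + y + y^2 + y^3) has coefficients 1,1,1,1,0,0,0 for degrees 0…6.
[y^6] = 1·0 + 1·0 + 1·0 + 1·1 = 1.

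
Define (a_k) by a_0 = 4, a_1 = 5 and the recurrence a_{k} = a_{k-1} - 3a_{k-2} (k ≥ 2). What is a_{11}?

The ordinary generating function has denominator 1 - x + 3x^2.
Iterating the recurrence: a_0,…,a_{11} = 4, 5, -7, -22, -1, 65, 68, -127, -331, 50, 1043, 893.

893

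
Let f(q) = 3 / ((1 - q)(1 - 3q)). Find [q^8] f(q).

Partial fractions give a closed form: a_n = (-3/2)·1^n + (9/2)·3^n.
At n = 8: a_8 = 29523.

29523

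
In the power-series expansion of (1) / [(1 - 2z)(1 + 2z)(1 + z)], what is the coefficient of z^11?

-1365

Partial fractions give a closed form: a_n = (1/3)·2^n + (1)·(-2)^n + (-1/3)·(-1)^n.
At n = 11: a_11 = -1365.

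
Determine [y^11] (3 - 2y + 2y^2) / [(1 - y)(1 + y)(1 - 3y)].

Partial fractions give a closed form: a_n = (-3/4)·1^n + (7/8)·(-1)^n + (23/8)·3^n.
At n = 11: a_11 = 509296.

509296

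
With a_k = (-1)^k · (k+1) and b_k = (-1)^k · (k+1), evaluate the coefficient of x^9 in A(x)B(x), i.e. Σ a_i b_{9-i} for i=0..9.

Write out a_i and b_{9-i} for i = 0,…,9 and sum the products.
Σ = 1·(-10) − 2·9 + 3·(-8) − 4·7 + 5·(-6) − 6·5 + 7·(-4) − 8·3 + 9·(-2) − 10·1 = -220.

-220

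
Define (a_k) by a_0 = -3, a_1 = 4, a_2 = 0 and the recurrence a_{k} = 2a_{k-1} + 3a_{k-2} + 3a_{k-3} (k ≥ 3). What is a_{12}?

The ordinary generating function has denominator 1 - 2y - 3y^2 - 3y^3.
Iterating the recurrence: a_0,…,a_{12} = -3, 4, 0, 3, 18, 45, 153, 495, 1584, 5112, 16461, 53010, 170739.

170739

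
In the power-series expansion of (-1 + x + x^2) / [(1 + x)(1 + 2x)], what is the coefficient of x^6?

-159

The denominator gives the recurrence a_n = −3a_(n−1) − 2a_(n−2) for n ≥ 3; the numerator fixes a_0 = -1, a_1 = 4, a_2 = -9.
Iterating: -1, 4, -9, 19, -39, 79, -159, so a_6 = -159.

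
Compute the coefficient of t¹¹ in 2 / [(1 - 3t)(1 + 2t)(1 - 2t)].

632814

Partial fractions give a closed form: a_n = (18/5)·3^n + (2/5)·(-2)^n + (-2)·2^n.
At n = 11: a_11 = 632814.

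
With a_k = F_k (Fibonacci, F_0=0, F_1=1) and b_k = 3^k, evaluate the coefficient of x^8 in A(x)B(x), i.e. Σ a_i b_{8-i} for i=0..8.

3912

Write out a_i and b_{8-i} for i = 0,…,8 and sum the products.
Σ = 0·6561 + 1·2187 + 1·729 + 2·243 + 3·81 + 5·27 + 8·9 + 13·3 + 21·1 = 3912.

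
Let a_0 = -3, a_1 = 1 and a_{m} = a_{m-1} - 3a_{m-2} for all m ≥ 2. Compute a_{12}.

The ordinary generating function has denominator 1 - t + 3t^2.
Iterating the recurrence: a_0,…,a_{12} = -3, 1, 10, 7, -23, -44, 25, 157, 82, -389, -635, 532, 2437.

2437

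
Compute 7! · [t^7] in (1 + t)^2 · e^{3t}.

22599

The EGF product rule gives c_7 = Σ_{k_1+k_2=7} C(7; k_1,k_2) · ∏ g_i(k_i), where (1+t)^2 gives the falling factorial (2)_k; e^{3t} gives (3)^k.
g_1(k) for k = 0…7: 1, 2, 2, 0, 0, 0, 0, 0.
g_2(k) for k = 0…7: 1, 3, 9, 27, 81, 243, 729, 2187.
c_7 = Σ_k C(7,k)·g_1(k)·g_2(7−k) = 1·1·2187 + 7·2·729 + 21·2·243 = 2187 + 10206 + 10206 = 22599.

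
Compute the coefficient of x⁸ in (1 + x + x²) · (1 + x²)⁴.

5

(1 + x + x²) has coefficients 1,1,1 for degrees 0…2.
(1 + x²)⁴ has coefficients 1,0,4,0,6,0,4,0,1 for degrees 0…8.
[x⁸] = 1·1 + 1·0 + 1·4 = 5.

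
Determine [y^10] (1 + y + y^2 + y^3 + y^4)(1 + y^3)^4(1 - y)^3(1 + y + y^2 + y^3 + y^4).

(1 + y + y^2 + y^3 + y^4) has coefficients 1,1,1,1,1 for degrees 0…4.
(1 + y^3)^4 has coefficients 1,0,0,4,0,0,6,0,0,4,0 for degrees 0…10.
Multiplying by (1 - y)^3 gives running coefficients 1,-3,3,3,-12,12,2,-18,18,-2,-12 for degrees 0…10.
Finally multiplying by (1 + y + y^2 + y^3 + y^4), the product of all factors after the first has coefficients 1,-2,1,4,-8,3,8,-13,2,12,-12 for degrees 0…10.
[y^10] = 1·(-12) + 1·12 + 1·2 + 1·(-13) + 1·8 = -3.

-3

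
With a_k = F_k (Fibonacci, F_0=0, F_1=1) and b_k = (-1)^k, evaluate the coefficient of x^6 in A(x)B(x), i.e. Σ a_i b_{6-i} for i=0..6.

Write out a_i and b_{6-i} for i = 0,…,6 and sum the products.
Σ = 0·1 + 1·(-1) + 1·1 + 2·(-1) + 3·1 + 5·(-1) + 8·1 = 4.

4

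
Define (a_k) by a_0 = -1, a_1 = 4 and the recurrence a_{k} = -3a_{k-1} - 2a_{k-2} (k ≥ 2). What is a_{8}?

The ordinary generating function has denominator 1 + 3t + 2t^2.
Iterating the recurrence: a_0,…,a_{8} = -1, 4, -10, 22, -46, 94, -190, 382, -766.

-766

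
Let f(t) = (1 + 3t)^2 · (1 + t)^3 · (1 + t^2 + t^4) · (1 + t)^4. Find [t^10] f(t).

(1 + 3t)^2 has coefficients 1,6,9 for degrees 0…2.
(1 + t)^3 has coefficients 1,3,3,1,0,0,0,0,0,0,0 for degrees 0…10.
Multiplying by (1 + t^2 + t^4) gives running coefficients 1,3,4,4,4,4,3,1,0,0,0 for degrees 0…10.
Finally multiplying by (1 + t)^4, the product of all factors after the first has coefficients 1,7,22,42,57,63,63,57,42,22,7 for degrees 0…10.
[t^10] = 1·7 + 6·22 + 9·42 = 517.

517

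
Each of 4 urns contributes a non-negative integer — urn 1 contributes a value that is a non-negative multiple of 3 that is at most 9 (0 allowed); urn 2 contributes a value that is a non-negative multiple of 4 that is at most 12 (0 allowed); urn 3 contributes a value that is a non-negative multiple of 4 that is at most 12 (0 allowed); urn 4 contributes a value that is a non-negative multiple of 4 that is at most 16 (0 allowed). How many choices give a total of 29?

The generating function for the choices is (1 + z³ + z⁶ + z⁹)·(1 + z⁴ + z⁸ + z¹²)·(1 + z⁴ + z⁸ + z¹²)·(1 + z⁴ + z⁸ + z¹² + z¹⁶); the count is [z²⁹].
(1 + z³ + z⁶ + z⁹) has coefficients 1,0,0,1,0,0,1,0,0,1 for degrees 0…9.
(1 + z⁴ + z⁸ + z¹²) has coefficients 1,0,0,0,1,0,0,0,1,0,0,0,1,0,0,0,0,0,0,0,0,0,0,0,0,0,0,0,0,0 for degrees 0…29.
Multiplying by (1 + z⁴ + z⁸ + z¹²) gives running coefficients 1,0,0,0,2,0,0,0,3,0,0,0,4,0,0,0,3,0,0,0,2,0,0,0,1,0,0,0,0,0 for degrees 0…29.
Finally multiplying by (1 + z⁴ + z⁸ + z¹² + z¹⁶), the product of all factors after the first has coefficients 1,0,0,0,3,0,0,0,6,0,0,0,10,0,0,0,13,0,0,0,14,0,0,0,13,0,0,0,10,0 for degrees 0…29.
[z²⁹] = 1·0 + 1·0 + 1·0 + 1·14 = 14.

14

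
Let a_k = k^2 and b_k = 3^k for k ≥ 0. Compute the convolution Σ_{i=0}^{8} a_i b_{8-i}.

This is [x^8] in the product of the two ordinary generating functions.
Σ = 0·6561 + 1·2187 + 4·729 + 9·243 + 16·81 + 25·27 + 36·9 + 49·3 + 64·1 = 9796.

9796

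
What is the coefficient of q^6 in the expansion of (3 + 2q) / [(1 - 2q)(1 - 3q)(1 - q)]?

Partial fractions give a closed form: a_n = (-16)·2^n + (33/2)·3^n + (5/2)·1^n.
At n = 6: a_6 = 11007.

11007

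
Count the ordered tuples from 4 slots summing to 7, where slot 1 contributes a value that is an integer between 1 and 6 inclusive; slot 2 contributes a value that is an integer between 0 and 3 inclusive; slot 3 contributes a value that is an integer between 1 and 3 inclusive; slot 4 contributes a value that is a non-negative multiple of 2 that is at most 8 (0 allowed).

24

The generating function for the choices is (y + y^2 + y^3 + y^4 + y^5 + y^6)·(1 + y + y^2 + y^3)·(y + y^2 + y^3)·(1 + y^2 + y^4 + y^6 + y^8); the count is [y^7].
(y + y^2 + y^3 + y^4 + y^5 + y^6) has coefficients 0,1,1,1,1,1,1 for degrees 0…6.
(1 + y + y^2 + y^3) has coefficients 1,1,1,1,0,0,0,0 for degrees 0…7.
Multiplying by (y + y^2 + y^3) gives running coefficients 0,1,2,3,3,2,1,0 for degrees 0…7.
Finally multiplying by (1 + y^2 + y^4 + y^6 + y^8), the product of all factors after the first has coefficients 0,1,2,4,5,6,6,6 for degrees 0…7.
[y^7] = 1·6 + 1·6 + 1·5 + 1·4 + 1·2 + 1·1 = 24.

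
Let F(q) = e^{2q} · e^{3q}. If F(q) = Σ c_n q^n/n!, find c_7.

The EGF product rule gives c_7 = Σ_{k_1+k_2=7} C(7; k_1,k_2) · ∏ g_i(k_i), where e^{2q} gives (2)^k; e^{3q} gives (3)^k.
g_1(k) for k = 0…7: 1, 2, 4, 8, 16, 32, 64, 128.
g_2(k) for k = 0…7: 1, 3, 9, 27, 81, 243, 729, 2187.
c_7 = Σ_k C(7,k)·g_1(k)·g_2(7−k) = 1·1·2187 + 7·2·729 + 21·4·243 + 35·8·81 + 35·16·27 + 21·32·9 + 7·64·3 + 1·128·1 = 2187 + 10206 + 20412 + 22680 + 15120 + 6048 + 1344 + 128 = 78125.

78125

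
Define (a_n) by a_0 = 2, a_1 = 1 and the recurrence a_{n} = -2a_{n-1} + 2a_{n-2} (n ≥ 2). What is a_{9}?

The ordinary generating function has denominator 1 + 2y - 2y^2.
Iterating the recurrence: a_0,…,a_{9} = 2, 1, 2, -2, 8, -20, 56, -152, 416, -1136.

-1136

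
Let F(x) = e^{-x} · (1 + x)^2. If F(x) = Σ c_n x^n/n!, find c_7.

The EGF product rule gives c_7 = Σ_{k_1+k_2=7} C(7; k_1,k_2) · ∏ g_i(k_i), where e^{-x} gives (-1)^k; (1+x)^2 gives the falling factorial (2)_k.
g_1(k) for k = 0…7: 1, -1, 1, -1, 1, -1, 1, -1.
g_2(k) for k = 0…7: 1, 2, 2, 0, 0, 0, 0, 0.
c_7 = Σ_k C(7,k)·g_1(k)·g_2(7−k) = 21·(-1)·2 + 7·1·2 + 1·(-1)·1 = −42 + 14 − 1 = -29.

-29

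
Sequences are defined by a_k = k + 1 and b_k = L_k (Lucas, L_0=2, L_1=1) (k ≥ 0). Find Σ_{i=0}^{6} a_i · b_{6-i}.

Write out a_i and b_{6-i} for i = 0,…,6 and sum the products.
Σ = 1·18 + 2·11 + 3·7 + 4·4 + 5·3 + 6·1 + 7·2 = 112.

112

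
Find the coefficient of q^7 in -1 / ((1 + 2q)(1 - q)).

85

The denominator gives the recurrence a_n = −a_(n−1) + 2a_(n−2) for n ≥ 2; the numerator fixes a_0 = -1, a_1 = 1.
Iterating: -1, 1, -3, 5, -11, 21, -43, 85, so a_7 = 85.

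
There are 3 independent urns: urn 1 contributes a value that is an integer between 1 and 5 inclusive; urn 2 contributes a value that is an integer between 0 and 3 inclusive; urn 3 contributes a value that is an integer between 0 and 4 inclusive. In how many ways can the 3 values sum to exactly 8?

The generating function for the choices is (t + t² + t³ + t⁴ + t⁵)·(1 + t + t² + t³)·(1 + t + t² + t³ + t⁴); the count is [t⁸].
(t + t² + t³ + t⁴ + t⁵) has coefficients 0,1,1,1,1,1 for degrees 0…5.
(1 + t + t² + t³) has coefficients 1,1,1,1,0,0,0,0,0 for degrees 0…8.
Finally multiplying by (1 + t + t² + t³ + t⁴), the product of all factors after the first has coefficients 1,2,3,4,4,3,2,1,0 for degrees 0…8.
[t⁸] = 1·1 + 1·2 + 1·3 + 1·4 + 1·4 = 14.

14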